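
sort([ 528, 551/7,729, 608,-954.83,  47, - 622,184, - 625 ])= [-954.83, - 625, - 622,47,551/7, 184, 528,608, 729 ]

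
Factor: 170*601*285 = 2^1*3^1*5^2*17^1*19^1*601^1= 29118450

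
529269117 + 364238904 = 893508021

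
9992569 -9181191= 811378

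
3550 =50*71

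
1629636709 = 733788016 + 895848693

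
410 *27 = 11070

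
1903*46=87538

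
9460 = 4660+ 4800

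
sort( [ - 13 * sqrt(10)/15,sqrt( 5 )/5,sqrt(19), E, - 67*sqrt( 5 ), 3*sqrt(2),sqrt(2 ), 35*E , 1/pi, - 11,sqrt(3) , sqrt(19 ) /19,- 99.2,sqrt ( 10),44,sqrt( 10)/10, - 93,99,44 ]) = [ - 67*sqrt( 5 ), - 99.2, - 93, - 11, - 13*sqrt( 10)/15,  sqrt(19)/19, sqrt ( 10 )/10 , 1/pi,sqrt(5) /5, sqrt( 2), sqrt( 3 ),E,sqrt( 10 ),3*sqrt( 2 ),sqrt(19),  44, 44,35*E,99]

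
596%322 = 274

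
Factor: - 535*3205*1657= - 2841216475=- 5^2 * 107^1*641^1 * 1657^1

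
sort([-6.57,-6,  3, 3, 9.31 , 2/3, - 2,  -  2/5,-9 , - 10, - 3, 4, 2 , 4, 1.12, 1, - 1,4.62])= [ - 10,-9,-6.57, -6 , - 3, - 2,-1,-2/5, 2/3, 1, 1.12 , 2,3,3, 4, 4, 4.62, 9.31]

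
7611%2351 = 558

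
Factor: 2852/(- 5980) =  - 5^( - 1)*13^(  -  1)*31^1 =- 31/65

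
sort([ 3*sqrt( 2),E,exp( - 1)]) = [exp( - 1), E, 3*sqrt(2 ) ]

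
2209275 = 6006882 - 3797607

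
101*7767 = 784467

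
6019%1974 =97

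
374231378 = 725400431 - 351169053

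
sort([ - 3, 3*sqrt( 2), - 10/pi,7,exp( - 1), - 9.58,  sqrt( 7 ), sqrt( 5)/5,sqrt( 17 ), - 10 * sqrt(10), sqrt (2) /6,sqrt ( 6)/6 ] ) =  [ - 10*sqrt( 10), - 9.58, - 10/pi,-3, sqrt( 2 )/6, exp( - 1 ), sqrt( 6 ) /6,sqrt(5)/5, sqrt( 7), sqrt (17),  3*sqrt( 2),7 ]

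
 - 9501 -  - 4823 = -4678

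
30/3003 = 10/1001 = 0.01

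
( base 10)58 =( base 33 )1p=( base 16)3A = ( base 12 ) 4a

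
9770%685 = 180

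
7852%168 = 124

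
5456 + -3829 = 1627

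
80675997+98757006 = 179433003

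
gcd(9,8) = 1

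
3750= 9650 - 5900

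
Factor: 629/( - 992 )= - 2^( - 5) * 17^1*31^(  -  1) * 37^1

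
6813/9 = 757   =  757.00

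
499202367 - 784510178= - 285307811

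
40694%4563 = 4190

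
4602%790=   652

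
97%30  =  7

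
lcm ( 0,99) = 0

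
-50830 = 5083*( -10)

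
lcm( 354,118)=354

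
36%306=36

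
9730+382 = 10112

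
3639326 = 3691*986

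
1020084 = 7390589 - 6370505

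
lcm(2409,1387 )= 45771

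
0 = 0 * 7495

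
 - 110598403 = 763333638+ -873932041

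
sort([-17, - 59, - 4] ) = [ - 59, - 17,- 4]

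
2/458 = 1/229 = 0.00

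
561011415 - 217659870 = 343351545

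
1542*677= 1043934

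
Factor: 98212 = 2^2*43^1  *571^1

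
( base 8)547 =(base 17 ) 142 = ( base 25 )e9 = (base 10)359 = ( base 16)167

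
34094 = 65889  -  31795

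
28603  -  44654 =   -  16051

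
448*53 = 23744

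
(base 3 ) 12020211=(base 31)3ug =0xef5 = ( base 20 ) 9B9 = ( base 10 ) 3829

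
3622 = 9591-5969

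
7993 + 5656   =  13649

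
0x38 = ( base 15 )3b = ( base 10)56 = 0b111000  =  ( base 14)40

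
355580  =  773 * 460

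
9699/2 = 4849+1/2 = 4849.50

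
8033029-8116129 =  - 83100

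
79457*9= 715113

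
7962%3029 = 1904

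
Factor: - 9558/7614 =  - 47^(- 1 )* 59^1 = -  59/47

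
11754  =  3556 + 8198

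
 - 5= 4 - 9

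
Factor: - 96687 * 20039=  - 1937510793 = - 3^3*29^1*691^1 * 3581^1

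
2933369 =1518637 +1414732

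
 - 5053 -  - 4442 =-611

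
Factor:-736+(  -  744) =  - 1480 = - 2^3*5^1 * 37^1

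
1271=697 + 574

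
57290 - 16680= 40610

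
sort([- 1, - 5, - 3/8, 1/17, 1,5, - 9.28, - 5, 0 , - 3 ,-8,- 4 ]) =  [ - 9.28, - 8 , - 5, - 5, - 4, - 3 ,- 1  ,-3/8, 0 , 1/17, 1, 5 ]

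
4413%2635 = 1778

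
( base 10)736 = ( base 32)N0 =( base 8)1340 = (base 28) Q8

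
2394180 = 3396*705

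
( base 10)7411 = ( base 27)A4D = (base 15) 22E1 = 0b1110011110011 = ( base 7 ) 30415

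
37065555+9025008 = 46090563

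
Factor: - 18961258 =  - 2^1*9480629^1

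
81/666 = 9/74 =0.12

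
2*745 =1490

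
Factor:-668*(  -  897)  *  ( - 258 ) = -2^3 * 3^2 * 13^1 * 23^1 * 43^1*167^1 = - 154592568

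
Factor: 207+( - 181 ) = 26 = 2^1 *13^1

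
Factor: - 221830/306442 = - 110915/153221 = -5^1*7^1*17^( -1)*3169^1*9013^(-1) 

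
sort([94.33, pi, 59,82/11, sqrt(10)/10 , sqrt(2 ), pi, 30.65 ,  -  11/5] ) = [-11/5,  sqrt( 10)/10,  sqrt(2 ),pi, pi, 82/11,30.65,59,  94.33] 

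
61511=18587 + 42924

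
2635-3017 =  - 382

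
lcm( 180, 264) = 3960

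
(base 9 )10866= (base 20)i39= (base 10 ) 7269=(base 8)16145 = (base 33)6M9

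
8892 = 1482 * 6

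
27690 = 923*30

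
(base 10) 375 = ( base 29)CR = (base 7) 1044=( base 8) 567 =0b101110111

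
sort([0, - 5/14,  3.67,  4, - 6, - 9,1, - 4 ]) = [ - 9, - 6, - 4,-5/14,0,1, 3.67, 4] 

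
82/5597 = 82/5597  =  0.01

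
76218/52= 1465+19/26 = 1465.73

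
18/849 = 6/283= 0.02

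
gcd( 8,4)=4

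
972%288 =108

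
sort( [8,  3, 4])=[3,4,8] 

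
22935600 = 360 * 63710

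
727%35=27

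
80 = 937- 857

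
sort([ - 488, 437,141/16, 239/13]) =[-488,141/16, 239/13, 437 ]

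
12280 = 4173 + 8107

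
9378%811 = 457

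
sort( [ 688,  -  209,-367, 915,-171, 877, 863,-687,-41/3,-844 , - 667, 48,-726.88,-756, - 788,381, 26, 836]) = [-844, - 788, - 756, - 726.88, -687,-667, - 367,-209, - 171, - 41/3,  26,48,381,  688, 836, 863, 877,  915]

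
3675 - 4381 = - 706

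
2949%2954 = 2949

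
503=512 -9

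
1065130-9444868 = - 8379738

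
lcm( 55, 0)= 0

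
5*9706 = 48530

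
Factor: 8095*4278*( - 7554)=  - 2^2 * 3^2*5^1*23^1*31^1*1259^1*1619^1 = - 261598117140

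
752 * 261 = 196272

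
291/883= 291/883= 0.33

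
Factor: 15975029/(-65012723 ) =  - 7^2*19^1*109^( - 1)*149^( -1)*4003^( - 1 ) * 17159^1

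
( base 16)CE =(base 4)3032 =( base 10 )206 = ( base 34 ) 62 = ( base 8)316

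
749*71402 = 53480098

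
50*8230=411500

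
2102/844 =1051/422 = 2.49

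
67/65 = 1 + 2/65 = 1.03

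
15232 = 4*3808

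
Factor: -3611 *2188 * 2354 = - 2^3*11^1*23^1 *107^1 * 157^1*547^1=- 18598643272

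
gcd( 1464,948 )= 12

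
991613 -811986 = 179627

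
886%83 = 56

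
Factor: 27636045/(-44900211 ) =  - 5^1 * 19^( - 1)*113^(  -  1) * 1051^1*1753^1*6971^( - 1)  =  - 9212015/14966737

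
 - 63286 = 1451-64737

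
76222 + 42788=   119010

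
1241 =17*73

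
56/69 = 56/69= 0.81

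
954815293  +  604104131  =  1558919424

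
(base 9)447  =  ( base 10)367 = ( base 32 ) BF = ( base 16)16f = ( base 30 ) c7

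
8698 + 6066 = 14764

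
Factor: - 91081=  - 91081^1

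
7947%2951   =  2045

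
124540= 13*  9580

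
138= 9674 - 9536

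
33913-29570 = 4343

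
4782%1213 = 1143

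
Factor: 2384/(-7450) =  - 2^3*5^( - 2) = - 8/25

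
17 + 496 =513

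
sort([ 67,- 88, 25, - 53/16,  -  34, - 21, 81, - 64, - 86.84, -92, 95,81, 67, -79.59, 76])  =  [ - 92,  -  88, - 86.84,-79.59,-64, - 34,-21,-53/16, 25, 67,67, 76, 81,81,  95 ]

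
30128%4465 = 3338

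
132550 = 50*2651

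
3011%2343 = 668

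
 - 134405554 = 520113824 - 654519378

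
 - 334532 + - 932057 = - 1266589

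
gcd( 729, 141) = 3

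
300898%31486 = 17524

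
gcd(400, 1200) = 400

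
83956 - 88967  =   - 5011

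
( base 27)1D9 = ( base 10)1089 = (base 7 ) 3114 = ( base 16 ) 441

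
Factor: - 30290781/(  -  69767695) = 3^1*5^( - 1 )*277^1*293^ ( - 1 )*36451^1 * 47623^(-1)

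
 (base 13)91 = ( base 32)3m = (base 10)118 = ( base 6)314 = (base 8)166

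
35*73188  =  2561580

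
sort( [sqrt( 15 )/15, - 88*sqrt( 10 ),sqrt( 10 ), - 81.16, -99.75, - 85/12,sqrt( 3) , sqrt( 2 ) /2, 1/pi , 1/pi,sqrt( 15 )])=[  -  88 * sqrt ( 10) , - 99.75 , - 81.16 ,-85/12,sqrt( 15)/15, 1/pi,1/pi,sqrt( 2)/2,  sqrt( 3 ),sqrt( 10 ) , sqrt( 15)]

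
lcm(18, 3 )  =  18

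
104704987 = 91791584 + 12913403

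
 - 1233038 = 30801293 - 32034331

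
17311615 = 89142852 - 71831237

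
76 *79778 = 6063128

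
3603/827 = 3603/827 = 4.36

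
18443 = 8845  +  9598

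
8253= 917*9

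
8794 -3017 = 5777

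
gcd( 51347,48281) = 1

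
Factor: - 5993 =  - 13^1*461^1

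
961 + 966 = 1927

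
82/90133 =82/90133 = 0.00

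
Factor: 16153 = 29^1*557^1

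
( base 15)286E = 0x21ce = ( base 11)6558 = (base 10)8654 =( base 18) 18CE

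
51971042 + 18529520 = 70500562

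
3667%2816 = 851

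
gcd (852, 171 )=3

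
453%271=182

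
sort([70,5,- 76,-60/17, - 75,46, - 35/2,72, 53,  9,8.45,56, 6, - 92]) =[ - 92,-76, - 75, - 35/2,- 60/17,5,6, 8.45, 9, 46, 53, 56,70,72]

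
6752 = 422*16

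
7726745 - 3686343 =4040402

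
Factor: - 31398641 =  - 31398641^1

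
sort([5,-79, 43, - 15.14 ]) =[-79, - 15.14,5, 43]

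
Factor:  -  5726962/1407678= - 2863481/703839 = -  3^( - 1 )*41^1 * 211^1*331^1*234613^ ( - 1) 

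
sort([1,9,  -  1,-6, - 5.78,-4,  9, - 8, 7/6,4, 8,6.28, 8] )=[ - 8,- 6, - 5.78, - 4, - 1,1, 7/6, 4, 6.28, 8, 8,  9,  9]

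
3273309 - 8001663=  - 4728354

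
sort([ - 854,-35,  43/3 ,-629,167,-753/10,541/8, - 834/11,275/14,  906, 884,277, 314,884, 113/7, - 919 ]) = [ - 919,-854 ,-629, - 834/11, - 753/10,- 35,43/3, 113/7,  275/14, 541/8,167 , 277, 314 , 884, 884, 906 ]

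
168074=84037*2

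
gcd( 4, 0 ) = 4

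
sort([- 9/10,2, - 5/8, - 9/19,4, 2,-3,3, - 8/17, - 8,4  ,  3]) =[  -  8,-3,- 9/10, - 5/8, - 9/19 , - 8/17,2,2, 3,3, 4 , 4] 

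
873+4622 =5495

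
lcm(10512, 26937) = 430992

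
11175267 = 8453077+2722190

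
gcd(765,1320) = 15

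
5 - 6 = -1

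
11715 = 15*781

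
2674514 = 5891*454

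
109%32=13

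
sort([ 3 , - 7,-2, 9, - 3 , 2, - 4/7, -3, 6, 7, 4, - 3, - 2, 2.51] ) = [ - 7, - 3, - 3,- 3, - 2, - 2, - 4/7,2,2.51, 3,4,6  ,  7, 9 ]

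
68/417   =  68/417 = 0.16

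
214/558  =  107/279 = 0.38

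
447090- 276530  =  170560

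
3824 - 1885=1939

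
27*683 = 18441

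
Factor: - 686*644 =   -  2^3*7^4*23^1  =  -  441784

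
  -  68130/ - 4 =17032 + 1/2 = 17032.50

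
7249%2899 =1451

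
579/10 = 579/10 = 57.90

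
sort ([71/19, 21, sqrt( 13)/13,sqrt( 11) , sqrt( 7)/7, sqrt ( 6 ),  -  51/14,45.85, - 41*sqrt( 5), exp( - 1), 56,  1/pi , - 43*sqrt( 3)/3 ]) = [ - 41*sqrt(5) ,  -  43*sqrt( 3)/3, - 51/14,sqrt (13 )/13, 1/pi  ,  exp( - 1) , sqrt (7 )/7,sqrt( 6), sqrt( 11 ), 71/19, 21,  45.85, 56 ] 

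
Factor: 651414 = 2^1*3^1*151^1*719^1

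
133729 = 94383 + 39346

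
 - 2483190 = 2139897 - 4623087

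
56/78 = 28/39 =0.72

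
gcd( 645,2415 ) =15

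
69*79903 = 5513307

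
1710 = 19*90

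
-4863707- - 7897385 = 3033678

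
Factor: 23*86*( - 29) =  - 57362 = - 2^1*23^1*29^1*43^1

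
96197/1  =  96197=96197.00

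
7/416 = 7/416  =  0.02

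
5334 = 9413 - 4079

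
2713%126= 67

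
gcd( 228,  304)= 76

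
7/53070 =7/53070= 0.00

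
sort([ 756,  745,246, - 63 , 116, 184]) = [ - 63,116,  184, 246,745, 756 ]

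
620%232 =156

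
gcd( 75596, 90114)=2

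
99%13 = 8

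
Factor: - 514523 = - 514523^1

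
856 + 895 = 1751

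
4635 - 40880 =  - 36245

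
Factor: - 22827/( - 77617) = 3^1*7^1*1087^1 * 77617^( - 1) 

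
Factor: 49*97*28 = 133084 =2^2*7^3*97^1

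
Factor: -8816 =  - 2^4*19^1*29^1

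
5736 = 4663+1073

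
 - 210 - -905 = 695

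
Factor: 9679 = 9679^1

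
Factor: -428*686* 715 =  - 209929720 = - 2^3*5^1*7^3*11^1*13^1*107^1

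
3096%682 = 368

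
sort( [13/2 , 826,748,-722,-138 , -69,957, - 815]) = [ - 815, - 722, - 138, - 69, 13/2,748 , 826,957]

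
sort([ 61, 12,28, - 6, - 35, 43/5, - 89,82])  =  [  -  89, - 35,-6,43/5,12,28,61, 82]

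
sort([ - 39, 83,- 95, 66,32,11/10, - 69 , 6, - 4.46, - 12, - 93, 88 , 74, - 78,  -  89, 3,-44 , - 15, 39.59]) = [  -  95, - 93, -89, - 78, - 69, - 44, - 39,-15,-12, - 4.46, 11/10,3, 6, 32,39.59, 66, 74, 83,88 ]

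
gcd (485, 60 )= 5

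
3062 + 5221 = 8283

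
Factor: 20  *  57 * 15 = 17100=2^2 * 3^2*5^2*19^1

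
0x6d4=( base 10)1748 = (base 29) 228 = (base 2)11011010100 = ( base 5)23443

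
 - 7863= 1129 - 8992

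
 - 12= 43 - 55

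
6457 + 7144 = 13601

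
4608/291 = 15 + 81/97 = 15.84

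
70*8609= 602630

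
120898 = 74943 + 45955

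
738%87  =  42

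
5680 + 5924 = 11604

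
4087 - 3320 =767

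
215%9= 8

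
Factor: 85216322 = 2^1*42608161^1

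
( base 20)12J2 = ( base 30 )a62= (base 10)9182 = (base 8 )21736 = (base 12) 5392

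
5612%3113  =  2499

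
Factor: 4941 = 3^4*61^1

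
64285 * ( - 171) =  - 10992735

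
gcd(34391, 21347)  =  1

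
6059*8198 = 49671682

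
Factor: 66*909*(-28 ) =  - 1679832 = - 2^3*3^3*7^1*11^1 *101^1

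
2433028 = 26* 93578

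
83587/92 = 908 + 51/92 = 908.55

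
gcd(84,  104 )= 4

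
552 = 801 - 249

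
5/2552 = 5/2552 =0.00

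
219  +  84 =303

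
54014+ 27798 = 81812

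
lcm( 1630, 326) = 1630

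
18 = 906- 888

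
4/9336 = 1/2334= 0.00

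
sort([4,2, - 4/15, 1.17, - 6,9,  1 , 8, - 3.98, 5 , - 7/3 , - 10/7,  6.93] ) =[ - 6, - 3.98, - 7/3, - 10/7, - 4/15, 1, 1.17,2,4, 5 , 6.93,8, 9 ] 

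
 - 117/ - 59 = 1 + 58/59 = 1.98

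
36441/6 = 12147/2=6073.50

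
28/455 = 4/65= 0.06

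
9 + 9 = 18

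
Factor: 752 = 2^4*47^1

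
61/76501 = 61/76501= 0.00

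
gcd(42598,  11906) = 2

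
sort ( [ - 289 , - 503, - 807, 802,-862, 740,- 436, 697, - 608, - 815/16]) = [-862,-807, - 608, - 503, - 436,- 289, - 815/16, 697, 740, 802 ]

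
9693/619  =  15 + 408/619=15.66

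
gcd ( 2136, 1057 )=1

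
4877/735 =6+467/735= 6.64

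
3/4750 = 3/4750= 0.00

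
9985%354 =73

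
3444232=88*39139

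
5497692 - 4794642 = 703050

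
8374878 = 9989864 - 1614986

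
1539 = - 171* ( - 9 )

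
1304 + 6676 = 7980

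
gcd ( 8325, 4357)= 1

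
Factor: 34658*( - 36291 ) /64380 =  - 209628913/10730  =  -2^ ( - 1 )*5^(  -  1 ) * 13^1 * 29^( - 1 )*31^1*37^( - 1)*43^1*12097^1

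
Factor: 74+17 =7^1*13^1  =  91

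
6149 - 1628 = 4521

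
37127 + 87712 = 124839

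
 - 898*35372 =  - 31764056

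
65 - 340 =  - 275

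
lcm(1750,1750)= 1750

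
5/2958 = 5/2958= 0.00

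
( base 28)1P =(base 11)49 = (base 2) 110101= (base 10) 53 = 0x35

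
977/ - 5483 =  - 977/5483=   -  0.18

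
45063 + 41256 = 86319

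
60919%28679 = 3561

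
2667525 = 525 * 5081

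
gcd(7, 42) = 7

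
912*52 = 47424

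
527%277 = 250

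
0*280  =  0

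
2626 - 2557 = 69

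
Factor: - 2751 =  - 3^1 * 7^1 * 131^1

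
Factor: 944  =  2^4*59^1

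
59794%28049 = 3696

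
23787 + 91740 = 115527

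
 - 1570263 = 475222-2045485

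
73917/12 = 6159 + 3/4 = 6159.75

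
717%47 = 12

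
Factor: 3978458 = 2^1 *11^1* 139^1*1301^1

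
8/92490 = 4/46245 = 0.00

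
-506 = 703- 1209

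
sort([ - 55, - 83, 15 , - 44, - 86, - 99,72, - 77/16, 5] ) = [ - 99, - 86, - 83, - 55 , - 44, - 77/16, 5, 15, 72] 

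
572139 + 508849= 1080988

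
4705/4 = 4705/4 = 1176.25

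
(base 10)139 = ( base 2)10001011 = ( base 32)4b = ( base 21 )6D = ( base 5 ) 1024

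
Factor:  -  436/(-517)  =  2^2 * 11^(-1)*47^(  -  1 ) * 109^1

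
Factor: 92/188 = 23/47 = 23^1*47^(-1)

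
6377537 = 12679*503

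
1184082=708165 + 475917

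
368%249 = 119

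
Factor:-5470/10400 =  - 2^( - 4 ) *5^( - 1)*13^ ( - 1)*547^1  =  - 547/1040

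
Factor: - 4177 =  - 4177^1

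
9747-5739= 4008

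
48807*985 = 48074895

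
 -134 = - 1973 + 1839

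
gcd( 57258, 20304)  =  18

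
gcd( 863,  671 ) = 1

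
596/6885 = 596/6885 = 0.09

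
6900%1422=1212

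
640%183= 91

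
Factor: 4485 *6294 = 28228590 = 2^1*3^2 * 5^1 * 13^1 * 23^1 * 1049^1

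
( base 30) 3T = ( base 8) 167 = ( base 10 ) 119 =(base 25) 4j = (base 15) 7E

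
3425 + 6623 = 10048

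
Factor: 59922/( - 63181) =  - 2^1*3^2*23^( - 1)*41^( -1 )*67^( - 1 )*3329^1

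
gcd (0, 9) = 9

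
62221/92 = 62221/92 =676.32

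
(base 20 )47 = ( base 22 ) 3L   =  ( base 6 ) 223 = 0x57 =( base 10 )87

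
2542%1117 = 308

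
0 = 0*1924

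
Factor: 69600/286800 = 2^1*29^1 * 239^(  -  1) = 58/239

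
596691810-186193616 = 410498194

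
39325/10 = 3932+1/2= 3932.50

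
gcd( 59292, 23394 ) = 6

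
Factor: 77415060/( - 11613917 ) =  - 2^2*3^1 * 5^1 * 7^( - 1)*31^1 * 41621^1*1659131^(-1) 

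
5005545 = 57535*87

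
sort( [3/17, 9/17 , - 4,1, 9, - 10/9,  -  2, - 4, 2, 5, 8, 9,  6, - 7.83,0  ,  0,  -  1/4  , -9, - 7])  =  [ - 9 ,  -  7.83, - 7, - 4, - 4,-2,  -  10/9,- 1/4, 0,0,3/17, 9/17,  1,2, 5,6, 8,9, 9] 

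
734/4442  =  367/2221 = 0.17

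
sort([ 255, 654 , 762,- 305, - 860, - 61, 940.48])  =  [  -  860, - 305, - 61, 255,  654, 762, 940.48 ]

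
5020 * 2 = 10040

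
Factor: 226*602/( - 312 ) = - 34013/78 = - 2^( - 1)*3^ ( - 1 )*7^1*13^( - 1)*43^1*113^1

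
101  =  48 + 53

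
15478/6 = 7739/3=2579.67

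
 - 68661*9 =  - 617949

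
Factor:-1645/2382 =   -  2^(  -  1)*3^(  -  1 )*5^1*7^1*47^1*397^( - 1) 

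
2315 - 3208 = - 893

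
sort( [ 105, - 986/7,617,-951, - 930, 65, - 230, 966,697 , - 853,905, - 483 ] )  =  [ - 951,-930, - 853 , -483,-230, - 986/7,65, 105, 617, 697 , 905,966]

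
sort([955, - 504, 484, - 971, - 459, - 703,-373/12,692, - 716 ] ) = [ - 971,-716,-703, - 504,-459, -373/12, 484, 692, 955] 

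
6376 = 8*797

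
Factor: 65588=2^2*19^1*863^1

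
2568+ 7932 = 10500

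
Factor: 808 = 2^3*101^1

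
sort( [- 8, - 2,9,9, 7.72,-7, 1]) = [  -  8,- 7, - 2, 1, 7.72, 9, 9]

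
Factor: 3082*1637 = 2^1* 23^1*67^1*1637^1 = 5045234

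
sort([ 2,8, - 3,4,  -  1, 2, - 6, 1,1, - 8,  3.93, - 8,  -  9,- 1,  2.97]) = [ - 9, - 8, - 8, - 6,- 3, - 1, - 1 , 1,1 , 2,2, 2.97,3.93,4,8 ]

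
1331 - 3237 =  - 1906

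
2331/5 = 466 + 1/5 = 466.20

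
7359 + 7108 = 14467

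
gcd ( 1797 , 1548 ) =3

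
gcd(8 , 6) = 2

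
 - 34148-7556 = -41704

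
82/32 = 2  +  9/16= 2.56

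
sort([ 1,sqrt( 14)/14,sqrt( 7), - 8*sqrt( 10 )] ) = [ - 8*sqrt ( 10 ),sqrt( 14) /14,1,sqrt (7 )]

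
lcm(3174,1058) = 3174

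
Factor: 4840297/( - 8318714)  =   - 2^( - 1)*  7^1*11^1*317^(  -  1 )*13121^( - 1)*62861^1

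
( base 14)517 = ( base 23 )1KC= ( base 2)1111101001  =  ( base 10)1001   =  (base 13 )5c0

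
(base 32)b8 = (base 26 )dm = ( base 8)550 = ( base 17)143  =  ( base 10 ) 360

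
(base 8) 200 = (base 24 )58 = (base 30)48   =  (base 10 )128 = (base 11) 107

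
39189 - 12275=26914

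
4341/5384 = 4341/5384 = 0.81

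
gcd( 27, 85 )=1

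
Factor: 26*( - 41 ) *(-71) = 2^1*13^1*41^1*71^1 = 75686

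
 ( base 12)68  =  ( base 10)80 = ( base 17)4c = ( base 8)120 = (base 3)2222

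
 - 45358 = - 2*22679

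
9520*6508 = 61956160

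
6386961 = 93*68677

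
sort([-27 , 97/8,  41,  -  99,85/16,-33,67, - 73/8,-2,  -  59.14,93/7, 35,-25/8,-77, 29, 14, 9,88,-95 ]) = [-99, - 95 , - 77,  -  59.14 ,-33, - 27, - 73/8, - 25/8, - 2,  85/16, 9, 97/8, 93/7, 14 , 29, 35, 41, 67, 88]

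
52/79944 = 13/19986 = 0.00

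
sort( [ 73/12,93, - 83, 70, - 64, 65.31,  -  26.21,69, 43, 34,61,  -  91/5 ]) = [ - 83, - 64,- 26.21,-91/5, 73/12, 34, 43, 61,  65.31,69, 70, 93 ] 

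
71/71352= 71/71352 = 0.00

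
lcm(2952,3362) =121032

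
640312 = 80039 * 8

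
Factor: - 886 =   -  2^1*443^1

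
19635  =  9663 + 9972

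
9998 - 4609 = 5389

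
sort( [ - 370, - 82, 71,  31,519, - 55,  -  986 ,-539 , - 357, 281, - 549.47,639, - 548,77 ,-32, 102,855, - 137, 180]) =[ - 986, - 549.47, - 548, - 539, - 370, - 357, - 137, - 82 , - 55,-32 , 31, 71,  77, 102, 180,  281,519,639, 855 ]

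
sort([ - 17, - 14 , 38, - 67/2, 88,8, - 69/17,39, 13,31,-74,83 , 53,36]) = [ - 74 , - 67/2, - 17, - 14  , - 69/17,8,13, 31 , 36,38,39,53,83,88 ]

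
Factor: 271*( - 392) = -2^3*7^2* 271^1 = - 106232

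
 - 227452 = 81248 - 308700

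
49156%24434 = 288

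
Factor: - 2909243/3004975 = -5^( - 2 )*120199^( - 1 )*2909243^1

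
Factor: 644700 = 2^2*3^1*5^2*7^1*307^1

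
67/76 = 67/76 = 0.88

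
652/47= 13 + 41/47 = 13.87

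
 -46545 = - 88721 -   -  42176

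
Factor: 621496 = 2^3*77687^1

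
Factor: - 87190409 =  - 87190409^1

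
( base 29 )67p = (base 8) 12232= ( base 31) 5F4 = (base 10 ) 5274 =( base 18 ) g50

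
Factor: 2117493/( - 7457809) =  - 3^2*7^1*19^1  *  29^1*61^1*601^( - 1) *12409^(  -  1 ) 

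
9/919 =9/919 = 0.01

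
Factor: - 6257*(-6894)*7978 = 344137077324 = 2^2*3^2*383^1*3989^1 * 6257^1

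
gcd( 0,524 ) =524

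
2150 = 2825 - 675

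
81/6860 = 81/6860 = 0.01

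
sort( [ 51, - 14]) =[-14, 51 ]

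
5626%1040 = 426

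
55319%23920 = 7479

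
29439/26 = 29439/26 = 1132.27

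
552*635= 350520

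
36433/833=36433/833 = 43.74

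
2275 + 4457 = 6732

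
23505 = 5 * 4701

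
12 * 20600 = 247200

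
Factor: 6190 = 2^1*5^1 *619^1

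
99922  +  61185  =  161107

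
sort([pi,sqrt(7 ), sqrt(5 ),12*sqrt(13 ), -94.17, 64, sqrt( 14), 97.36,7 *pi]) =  [ - 94.17, sqrt( 5 ) , sqrt(7 ),pi , sqrt( 14),7  *  pi, 12*sqrt(13 ),64, 97.36]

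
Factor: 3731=7^1 * 13^1*41^1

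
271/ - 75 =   -  4 + 29/75 = - 3.61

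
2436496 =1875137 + 561359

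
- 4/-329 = 4/329 = 0.01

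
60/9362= 30/4681 = 0.01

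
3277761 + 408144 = 3685905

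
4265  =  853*5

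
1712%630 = 452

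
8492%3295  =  1902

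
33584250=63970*525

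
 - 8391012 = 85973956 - 94364968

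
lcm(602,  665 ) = 57190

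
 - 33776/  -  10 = 3377+ 3/5 = 3377.60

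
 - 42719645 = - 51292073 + 8572428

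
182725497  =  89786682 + 92938815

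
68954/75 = 919 + 29/75  =  919.39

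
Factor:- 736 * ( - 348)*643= 164690304=2^7*3^1*23^1*29^1*643^1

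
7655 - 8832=-1177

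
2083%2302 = 2083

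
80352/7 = 80352/7 = 11478.86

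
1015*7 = 7105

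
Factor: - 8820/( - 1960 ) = 2^( - 1 )*3^2 = 9/2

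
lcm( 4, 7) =28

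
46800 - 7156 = 39644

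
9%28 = 9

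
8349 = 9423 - 1074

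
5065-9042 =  - 3977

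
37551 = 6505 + 31046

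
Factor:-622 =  - 2^1 * 311^1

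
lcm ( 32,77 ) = 2464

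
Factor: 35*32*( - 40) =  - 2^8*5^2*7^1 = - 44800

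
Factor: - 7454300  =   - 2^2*5^2*7^1*23^1*463^1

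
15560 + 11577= 27137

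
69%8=5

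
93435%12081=8868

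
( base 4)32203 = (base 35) ql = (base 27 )17d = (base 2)1110100011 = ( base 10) 931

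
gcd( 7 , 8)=1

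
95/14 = 6+11/14 = 6.79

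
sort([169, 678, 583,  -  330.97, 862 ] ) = [ - 330.97,  169,583, 678,862]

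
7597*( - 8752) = -66488944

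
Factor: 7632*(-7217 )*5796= - 2^6*3^4*7^2 * 23^1*53^1*1031^1 =- 319244514624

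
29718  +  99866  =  129584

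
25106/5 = 25106/5 = 5021.20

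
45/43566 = 15/14522 = 0.00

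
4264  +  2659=6923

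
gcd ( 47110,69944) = 14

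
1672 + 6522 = 8194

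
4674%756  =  138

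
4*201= 804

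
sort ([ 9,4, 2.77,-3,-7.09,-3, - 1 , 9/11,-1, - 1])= [ - 7.09,- 3, - 3,-1,-1,  -  1,9/11 , 2.77,4,9] 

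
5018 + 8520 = 13538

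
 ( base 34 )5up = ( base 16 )1aa9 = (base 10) 6825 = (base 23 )CKH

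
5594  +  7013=12607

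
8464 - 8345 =119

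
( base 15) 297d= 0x22bd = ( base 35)793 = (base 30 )9qd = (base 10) 8893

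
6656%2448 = 1760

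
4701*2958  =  13905558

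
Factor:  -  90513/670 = -2^( - 1)* 3^2*5^(  -  1 )*67^( - 1 )*89^1*113^1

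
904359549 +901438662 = 1805798211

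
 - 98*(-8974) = 879452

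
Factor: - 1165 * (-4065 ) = 4735725=3^1*5^2*233^1*271^1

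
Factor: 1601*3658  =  5856458=2^1* 31^1*59^1*1601^1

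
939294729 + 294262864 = 1233557593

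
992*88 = 87296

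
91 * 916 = 83356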